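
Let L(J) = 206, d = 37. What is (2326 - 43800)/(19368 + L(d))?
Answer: -20737/9787 ≈ -2.1188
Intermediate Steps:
(2326 - 43800)/(19368 + L(d)) = (2326 - 43800)/(19368 + 206) = -41474/19574 = -41474*1/19574 = -20737/9787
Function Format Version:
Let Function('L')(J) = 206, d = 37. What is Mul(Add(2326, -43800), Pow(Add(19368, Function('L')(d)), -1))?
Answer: Rational(-20737, 9787) ≈ -2.1188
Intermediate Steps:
Mul(Add(2326, -43800), Pow(Add(19368, Function('L')(d)), -1)) = Mul(Add(2326, -43800), Pow(Add(19368, 206), -1)) = Mul(-41474, Pow(19574, -1)) = Mul(-41474, Rational(1, 19574)) = Rational(-20737, 9787)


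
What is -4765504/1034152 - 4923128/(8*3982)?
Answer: -81923008795/514749158 ≈ -159.15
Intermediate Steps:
-4765504/1034152 - 4923128/(8*3982) = -4765504*1/1034152 - 4923128/31856 = -595688/129269 - 4923128*1/31856 = -595688/129269 - 615391/3982 = -81923008795/514749158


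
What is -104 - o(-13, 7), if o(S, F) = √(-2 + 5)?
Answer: -104 - √3 ≈ -105.73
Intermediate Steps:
o(S, F) = √3
-104 - o(-13, 7) = -104 - √3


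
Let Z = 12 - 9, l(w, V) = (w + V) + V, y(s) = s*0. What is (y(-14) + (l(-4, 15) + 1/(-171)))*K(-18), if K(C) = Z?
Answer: 4445/57 ≈ 77.982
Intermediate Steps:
y(s) = 0
l(w, V) = w + 2*V (l(w, V) = (V + w) + V = w + 2*V)
Z = 3
K(C) = 3
(y(-14) + (l(-4, 15) + 1/(-171)))*K(-18) = (0 + ((-4 + 2*15) + 1/(-171)))*3 = (0 + ((-4 + 30) - 1/171))*3 = (0 + (26 - 1/171))*3 = (0 + 4445/171)*3 = (4445/171)*3 = 4445/57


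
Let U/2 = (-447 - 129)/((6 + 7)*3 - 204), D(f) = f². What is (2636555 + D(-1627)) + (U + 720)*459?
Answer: 308955276/55 ≈ 5.6174e+6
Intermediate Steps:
U = 384/55 (U = 2*((-447 - 129)/((6 + 7)*3 - 204)) = 2*(-576/(13*3 - 204)) = 2*(-576/(39 - 204)) = 2*(-576/(-165)) = 2*(-576*(-1/165)) = 2*(192/55) = 384/55 ≈ 6.9818)
(2636555 + D(-1627)) + (U + 720)*459 = (2636555 + (-1627)²) + (384/55 + 720)*459 = (2636555 + 2647129) + (39984/55)*459 = 5283684 + 18352656/55 = 308955276/55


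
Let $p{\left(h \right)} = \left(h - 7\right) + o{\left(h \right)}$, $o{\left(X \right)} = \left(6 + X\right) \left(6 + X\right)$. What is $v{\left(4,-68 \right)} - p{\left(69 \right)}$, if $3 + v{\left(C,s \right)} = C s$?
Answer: $-5962$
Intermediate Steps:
$v{\left(C,s \right)} = -3 + C s$
$o{\left(X \right)} = \left(6 + X\right)^{2}$
$p{\left(h \right)} = -7 + h + \left(6 + h\right)^{2}$ ($p{\left(h \right)} = \left(h - 7\right) + \left(6 + h\right)^{2} = \left(-7 + h\right) + \left(6 + h\right)^{2} = -7 + h + \left(6 + h\right)^{2}$)
$v{\left(4,-68 \right)} - p{\left(69 \right)} = \left(-3 + 4 \left(-68\right)\right) - \left(-7 + 69 + \left(6 + 69\right)^{2}\right) = \left(-3 - 272\right) - \left(-7 + 69 + 75^{2}\right) = -275 - \left(-7 + 69 + 5625\right) = -275 - 5687 = -5962$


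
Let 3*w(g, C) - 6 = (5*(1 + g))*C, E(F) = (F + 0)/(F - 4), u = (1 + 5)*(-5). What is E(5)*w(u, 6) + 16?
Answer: -1424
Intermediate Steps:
u = -30 (u = 6*(-5) = -30)
E(F) = F/(-4 + F)
w(g, C) = 2 + C*(5 + 5*g)/3 (w(g, C) = 2 + ((5*(1 + g))*C)/3 = 2 + ((5 + 5*g)*C)/3 = 2 + (C*(5 + 5*g))/3 = 2 + C*(5 + 5*g)/3)
E(5)*w(u, 6) + 16 = (5/(-4 + 5))*(2 + (5/3)*6 + (5/3)*6*(-30)) + 16 = (5/1)*(2 + 10 - 300) + 16 = (5*1)*(-288) + 16 = 5*(-288) + 16 = -1440 + 16 = -1424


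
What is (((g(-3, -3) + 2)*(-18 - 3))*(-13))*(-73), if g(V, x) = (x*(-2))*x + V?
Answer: 378651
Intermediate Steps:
g(V, x) = V - 2*x**2 (g(V, x) = (-2*x)*x + V = -2*x**2 + V = V - 2*x**2)
(((g(-3, -3) + 2)*(-18 - 3))*(-13))*(-73) = ((((-3 - 2*(-3)**2) + 2)*(-18 - 3))*(-13))*(-73) = ((((-3 - 2*9) + 2)*(-21))*(-13))*(-73) = ((((-3 - 18) + 2)*(-21))*(-13))*(-73) = (((-21 + 2)*(-21))*(-13))*(-73) = (-19*(-21)*(-13))*(-73) = (399*(-13))*(-73) = -5187*(-73) = 378651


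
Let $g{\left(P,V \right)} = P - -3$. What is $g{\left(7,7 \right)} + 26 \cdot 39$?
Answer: $1024$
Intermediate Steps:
$g{\left(P,V \right)} = 3 + P$ ($g{\left(P,V \right)} = P + 3 = 3 + P$)
$g{\left(7,7 \right)} + 26 \cdot 39 = \left(3 + 7\right) + 26 \cdot 39 = 10 + 1014 = 1024$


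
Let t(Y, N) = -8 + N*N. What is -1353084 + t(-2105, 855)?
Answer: -622067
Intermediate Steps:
t(Y, N) = -8 + N**2
-1353084 + t(-2105, 855) = -1353084 + (-8 + 855**2) = -1353084 + (-8 + 731025) = -1353084 + 731017 = -622067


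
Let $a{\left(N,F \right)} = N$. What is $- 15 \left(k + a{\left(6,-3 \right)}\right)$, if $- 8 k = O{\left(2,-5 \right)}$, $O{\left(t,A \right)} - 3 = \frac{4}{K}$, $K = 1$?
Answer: $- \frac{615}{8} \approx -76.875$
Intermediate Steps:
$O{\left(t,A \right)} = 7$ ($O{\left(t,A \right)} = 3 + \frac{4}{1} = 3 + 4 \cdot 1 = 3 + 4 = 7$)
$k = - \frac{7}{8}$ ($k = \left(- \frac{1}{8}\right) 7 = - \frac{7}{8} \approx -0.875$)
$- 15 \left(k + a{\left(6,-3 \right)}\right) = - 15 \left(- \frac{7}{8} + 6\right) = \left(-15\right) \frac{41}{8} = - \frac{615}{8}$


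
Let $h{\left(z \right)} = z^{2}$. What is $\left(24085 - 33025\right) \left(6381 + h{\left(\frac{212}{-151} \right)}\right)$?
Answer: $- \frac{1301110837500}{22801} \approx -5.7064 \cdot 10^{7}$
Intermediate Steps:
$\left(24085 - 33025\right) \left(6381 + h{\left(\frac{212}{-151} \right)}\right) = \left(24085 - 33025\right) \left(6381 + \left(\frac{212}{-151}\right)^{2}\right) = - 8940 \left(6381 + \left(212 \left(- \frac{1}{151}\right)\right)^{2}\right) = - 8940 \left(6381 + \left(- \frac{212}{151}\right)^{2}\right) = - 8940 \left(6381 + \frac{44944}{22801}\right) = \left(-8940\right) \frac{145538125}{22801} = - \frac{1301110837500}{22801}$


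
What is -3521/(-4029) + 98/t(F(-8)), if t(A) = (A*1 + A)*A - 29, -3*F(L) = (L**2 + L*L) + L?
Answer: 183491/202793 ≈ 0.90482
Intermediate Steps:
F(L) = -2*L**2/3 - L/3 (F(L) = -((L**2 + L*L) + L)/3 = -((L**2 + L**2) + L)/3 = -(2*L**2 + L)/3 = -(L + 2*L**2)/3 = -2*L**2/3 - L/3)
t(A) = -29 + 2*A**2 (t(A) = (A + A)*A - 29 = (2*A)*A - 29 = 2*A**2 - 29 = -29 + 2*A**2)
-3521/(-4029) + 98/t(F(-8)) = -3521/(-4029) + 98/(-29 + 2*(-1/3*(-8)*(1 + 2*(-8)))**2) = -3521*(-1/4029) + 98/(-29 + 2*(-1/3*(-8)*(1 - 16))**2) = 3521/4029 + 98/(-29 + 2*(-1/3*(-8)*(-15))**2) = 3521/4029 + 98/(-29 + 2*(-40)**2) = 3521/4029 + 98/(-29 + 2*1600) = 3521/4029 + 98/(-29 + 3200) = 3521/4029 + 98/3171 = 3521/4029 + 98*(1/3171) = 3521/4029 + 14/453 = 183491/202793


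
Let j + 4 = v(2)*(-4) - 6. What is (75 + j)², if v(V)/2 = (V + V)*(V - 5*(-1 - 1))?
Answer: 101761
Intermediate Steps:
v(V) = 4*V*(10 + V) (v(V) = 2*((V + V)*(V - 5*(-1 - 1))) = 2*((2*V)*(V - 5*(-2))) = 2*((2*V)*(V + 10)) = 2*((2*V)*(10 + V)) = 2*(2*V*(10 + V)) = 4*V*(10 + V))
j = -394 (j = -4 + ((4*2*(10 + 2))*(-4) - 6) = -4 + ((4*2*12)*(-4) - 6) = -4 + (96*(-4) - 6) = -4 + (-384 - 6) = -4 - 390 = -394)
(75 + j)² = (75 - 394)² = (-319)² = 101761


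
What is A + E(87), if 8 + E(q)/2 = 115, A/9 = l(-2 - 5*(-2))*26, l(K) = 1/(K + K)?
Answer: 1829/8 ≈ 228.63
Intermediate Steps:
l(K) = 1/(2*K)
A = 117/8 (A = 9*((1/(2*(-2 - 5*(-2))))*26) = 9*((1/(2*(-2 + 10)))*26) = 9*(((1/2)/8)*26) = 9*(((1/2)*(1/8))*26) = 9*((1/16)*26) = 9*(13/8) = 117/8 ≈ 14.625)
E(q) = 214 (E(q) = -16 + 2*115 = -16 + 230 = 214)
A + E(87) = 117/8 + 214 = 1829/8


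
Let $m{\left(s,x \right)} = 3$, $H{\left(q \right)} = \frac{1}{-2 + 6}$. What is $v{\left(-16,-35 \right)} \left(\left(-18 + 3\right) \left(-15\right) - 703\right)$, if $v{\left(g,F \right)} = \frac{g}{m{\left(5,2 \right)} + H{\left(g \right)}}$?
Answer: $\frac{30592}{13} \approx 2353.2$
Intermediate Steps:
$H{\left(q \right)} = \frac{1}{4}$
$v{\left(g,F \right)} = \frac{4 g}{13}$ ($v{\left(g,F \right)} = \frac{g}{3 + \frac{1}{4}} = \frac{g}{\frac{13}{4}} = \frac{4 g}{13}$)
$v{\left(-16,-35 \right)} \left(\left(-18 + 3\right) \left(-15\right) - 703\right) = \frac{4}{13} \left(-16\right) \left(\left(-18 + 3\right) \left(-15\right) - 703\right) = - \frac{64 \left(\left(-15\right) \left(-15\right) - 703\right)}{13} = - \frac{64 \left(225 - 703\right)}{13} = \left(- \frac{64}{13}\right) \left(-478\right) = \frac{30592}{13}$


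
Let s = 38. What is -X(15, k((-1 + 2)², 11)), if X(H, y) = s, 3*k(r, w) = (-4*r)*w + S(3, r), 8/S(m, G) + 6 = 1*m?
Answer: -38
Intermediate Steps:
S(m, G) = 8/(-6 + m) (S(m, G) = 8/(-6 + 1*m) = 8/(-6 + m))
k(r, w) = -8/9 - 4*r*w/3 (k(r, w) = ((-4*r)*w + 8/(-6 + 3))/3 = (-4*r*w + 8/(-3))/3 = (-4*r*w + 8*(-⅓))/3 = (-4*r*w - 8/3)/3 = (-8/3 - 4*r*w)/3 = -8/9 - 4*r*w/3)
X(H, y) = 38
-X(15, k((-1 + 2)², 11)) = -1*38 = -38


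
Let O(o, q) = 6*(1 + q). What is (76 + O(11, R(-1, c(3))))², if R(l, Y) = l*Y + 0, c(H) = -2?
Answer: 8836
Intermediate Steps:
R(l, Y) = Y*l (R(l, Y) = Y*l + 0 = Y*l)
O(o, q) = 6 + 6*q
(76 + O(11, R(-1, c(3))))² = (76 + (6 + 6*(-2*(-1))))² = (76 + (6 + 6*2))² = (76 + (6 + 12))² = (76 + 18)² = 94² = 8836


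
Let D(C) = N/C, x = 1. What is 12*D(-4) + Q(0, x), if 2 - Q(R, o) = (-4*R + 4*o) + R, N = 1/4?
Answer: -11/4 ≈ -2.7500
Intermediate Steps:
N = 1/4 ≈ 0.25000
D(C) = 1/(4*C)
Q(R, o) = 2 - 4*o + 3*R (Q(R, o) = 2 - ((-4*R + 4*o) + R) = 2 - (-3*R + 4*o) = 2 + (-4*o + 3*R) = 2 - 4*o + 3*R)
12*D(-4) + Q(0, x) = 12*((1/4)/(-4)) + (2 - 4*1 + 3*0) = 12*((1/4)*(-1/4)) + (2 - 4 + 0) = 12*(-1/16) - 2 = -3/4 - 2 = -11/4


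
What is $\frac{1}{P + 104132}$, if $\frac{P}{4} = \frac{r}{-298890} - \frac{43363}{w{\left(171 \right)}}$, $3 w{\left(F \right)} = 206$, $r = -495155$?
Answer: $\frac{29889}{3037099796} \approx 9.8413 \cdot 10^{-6}$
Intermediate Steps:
$w{\left(F \right)} = \frac{206}{3}$ ($w{\left(F \right)} = \frac{1}{3} \cdot 206 = \frac{206}{3}$)
$P = - \frac{75301552}{29889}$ ($P = 4 \left(- \frac{495155}{-298890} - \frac{43363}{\frac{206}{3}}\right) = 4 \left(\left(-495155\right) \left(- \frac{1}{298890}\right) - \frac{1263}{2}\right) = 4 \left(\frac{99031}{59778} - \frac{1263}{2}\right) = 4 \left(- \frac{18825388}{29889}\right) = - \frac{75301552}{29889} \approx -2519.4$)
$\frac{1}{P + 104132} = \frac{1}{- \frac{75301552}{29889} + 104132} = \frac{1}{\frac{3037099796}{29889}} = \frac{29889}{3037099796}$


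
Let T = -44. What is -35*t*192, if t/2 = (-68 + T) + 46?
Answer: 887040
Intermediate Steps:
t = -132 (t = 2*((-68 - 44) + 46) = 2*(-112 + 46) = 2*(-66) = -132)
-35*t*192 = -35*(-132)*192 = 4620*192 = 887040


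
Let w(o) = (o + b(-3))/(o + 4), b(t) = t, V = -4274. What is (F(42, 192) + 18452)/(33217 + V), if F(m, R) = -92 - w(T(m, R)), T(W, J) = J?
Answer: 514053/810404 ≈ 0.63432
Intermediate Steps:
w(o) = (-3 + o)/(4 + o) (w(o) = (o - 3)/(o + 4) = (-3 + o)/(4 + o))
F(m, R) = -92 - (-3 + R)/(4 + R)
(F(42, 192) + 18452)/(33217 + V) = ((-365 - 93*192)/(4 + 192) + 18452)/(33217 - 4274) = ((-365 - 17856)/196 + 18452)/28943 = ((1/196)*(-18221) + 18452)*(1/28943) = (-2603/28 + 18452)*(1/28943) = (514053/28)*(1/28943) = 514053/810404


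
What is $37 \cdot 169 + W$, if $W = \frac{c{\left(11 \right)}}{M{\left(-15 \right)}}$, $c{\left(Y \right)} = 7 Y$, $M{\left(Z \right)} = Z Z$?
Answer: $\frac{1407002}{225} \approx 6253.3$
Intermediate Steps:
$M{\left(Z \right)} = Z^{2}$
$W = \frac{77}{225}$ ($W = \frac{7 \cdot 11}{\left(-15\right)^{2}} = \frac{77}{225} \approx 0.34222$)
$37 \cdot 169 + W = 37 \cdot 169 + \frac{77}{225} = 6253 + \frac{77}{225} = \frac{1407002}{225}$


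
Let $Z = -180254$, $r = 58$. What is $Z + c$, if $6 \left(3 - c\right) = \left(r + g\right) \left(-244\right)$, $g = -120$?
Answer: $- \frac{548317}{3} \approx -1.8277 \cdot 10^{5}$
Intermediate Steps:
$c = - \frac{7555}{3}$ ($c = 3 - \frac{\left(58 - 120\right) \left(-244\right)}{6} = 3 - \frac{\left(-62\right) \left(-244\right)}{6} = 3 - \frac{7564}{3} = - \frac{7555}{3} \approx -2518.3$)
$Z + c = -180254 - \frac{7555}{3} = - \frac{548317}{3}$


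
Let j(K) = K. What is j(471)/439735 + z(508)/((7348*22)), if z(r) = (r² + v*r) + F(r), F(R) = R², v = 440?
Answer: 40665656657/8885725145 ≈ 4.5765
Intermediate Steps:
z(r) = 2*r² + 440*r (z(r) = (r² + 440*r) + r² = 2*r² + 440*r)
j(471)/439735 + z(508)/((7348*22)) = 471/439735 + (2*508*(220 + 508))/((7348*22)) = 471*(1/439735) + (2*508*728)/161656 = 471/439735 + 739648*(1/161656) = 471/439735 + 92456/20207 = 40665656657/8885725145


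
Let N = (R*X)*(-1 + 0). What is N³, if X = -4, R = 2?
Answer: 512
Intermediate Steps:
N = 8 (N = (2*(-4))*(-1 + 0) = -8*(-1) = 8)
N³ = 8³ = 512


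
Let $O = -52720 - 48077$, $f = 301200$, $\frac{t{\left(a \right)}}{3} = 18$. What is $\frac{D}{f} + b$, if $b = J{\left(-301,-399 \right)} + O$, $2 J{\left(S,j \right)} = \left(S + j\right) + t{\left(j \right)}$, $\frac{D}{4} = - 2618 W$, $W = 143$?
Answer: $- \frac{3807355187}{37650} \approx -1.0113 \cdot 10^{5}$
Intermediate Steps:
$t{\left(a \right)} = 54$ ($t{\left(a \right)} = 3 \cdot 18 = 54$)
$D = -1497496$ ($D = 4 \left(\left(-2618\right) 143\right) = 4 \left(-374374\right) = -1497496$)
$J{\left(S,j \right)} = 27 + \frac{S}{2} + \frac{j}{2}$ ($J{\left(S,j \right)} = \frac{\left(S + j\right) + 54}{2} = \frac{54 + S + j}{2} = 27 + \frac{S}{2} + \frac{j}{2}$)
$O = -100797$
$b = -101120$ ($b = \left(27 + \frac{1}{2} \left(-301\right) + \frac{1}{2} \left(-399\right)\right) - 100797 = \left(27 - \frac{301}{2} - \frac{399}{2}\right) - 100797 = -323 - 100797 = -101120$)
$\frac{D}{f} + b = - \frac{1497496}{301200} - 101120 = \left(-1497496\right) \frac{1}{301200} - 101120 = - \frac{187187}{37650} - 101120 = - \frac{3807355187}{37650}$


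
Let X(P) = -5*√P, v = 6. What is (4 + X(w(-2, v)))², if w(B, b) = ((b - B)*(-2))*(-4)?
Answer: 1296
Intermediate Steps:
w(B, b) = -8*B + 8*b (w(B, b) = (-2*b + 2*B)*(-4) = -8*B + 8*b)
(4 + X(w(-2, v)))² = (4 - 5*√(-8*(-2) + 8*6))² = (4 - 5*√(16 + 48))² = (4 - 5*√64)² = (4 - 5*8)² = (4 - 40)² = (-36)² = 1296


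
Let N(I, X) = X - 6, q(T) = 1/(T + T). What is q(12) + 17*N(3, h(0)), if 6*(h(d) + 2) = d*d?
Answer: -3263/24 ≈ -135.96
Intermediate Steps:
h(d) = -2 + d**2/6 (h(d) = -2 + (d*d)/6 = -2 + d**2/6)
q(T) = 1/(2*T)
N(I, X) = -6 + X
q(12) + 17*N(3, h(0)) = (1/2)/12 + 17*(-6 + (-2 + (1/6)*0**2)) = (1/2)*(1/12) + 17*(-6 + (-2 + (1/6)*0)) = 1/24 + 17*(-6 + (-2 + 0)) = 1/24 + 17*(-6 - 2) = 1/24 + 17*(-8) = 1/24 - 136 = -3263/24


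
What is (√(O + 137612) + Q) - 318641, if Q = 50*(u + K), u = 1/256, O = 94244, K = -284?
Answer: -42603623/128 + 4*√14491 ≈ -3.3236e+5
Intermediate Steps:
u = 1/256 ≈ 0.0039063
Q = -1817575/128 (Q = 50*(1/256 - 284) = 50*(-72703/256) = -1817575/128 ≈ -14200.)
(√(O + 137612) + Q) - 318641 = (√(94244 + 137612) - 1817575/128) - 318641 = (√231856 - 1817575/128) - 318641 = (4*√14491 - 1817575/128) - 318641 = (-1817575/128 + 4*√14491) - 318641 = -42603623/128 + 4*√14491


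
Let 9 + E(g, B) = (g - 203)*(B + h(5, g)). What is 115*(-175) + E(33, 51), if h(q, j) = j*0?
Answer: -28804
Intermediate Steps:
h(q, j) = 0
E(g, B) = -9 + B*(-203 + g) (E(g, B) = -9 + (g - 203)*(B + 0) = -9 + (-203 + g)*B = -9 + B*(-203 + g))
115*(-175) + E(33, 51) = 115*(-175) + (-9 - 203*51 + 51*33) = -20125 + (-9 - 10353 + 1683) = -20125 - 8679 = -28804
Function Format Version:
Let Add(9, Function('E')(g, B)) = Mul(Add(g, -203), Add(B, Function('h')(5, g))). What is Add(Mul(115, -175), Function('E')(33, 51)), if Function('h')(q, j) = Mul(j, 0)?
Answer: -28804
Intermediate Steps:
Function('h')(q, j) = 0
Function('E')(g, B) = Add(-9, Mul(B, Add(-203, g))) (Function('E')(g, B) = Add(-9, Mul(Add(g, -203), Add(B, 0))) = Add(-9, Mul(Add(-203, g), B)) = Add(-9, Mul(B, Add(-203, g))))
Add(Mul(115, -175), Function('E')(33, 51)) = Add(Mul(115, -175), Add(-9, Mul(-203, 51), Mul(51, 33))) = Add(-20125, Add(-9, -10353, 1683)) = Add(-20125, -8679) = -28804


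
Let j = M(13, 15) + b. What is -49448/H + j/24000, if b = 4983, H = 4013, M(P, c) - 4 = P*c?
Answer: -582978317/48156000 ≈ -12.106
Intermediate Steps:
M(P, c) = 4 + P*c
j = 5182 (j = (4 + 13*15) + 4983 = (4 + 195) + 4983 = 199 + 4983 = 5182)
-49448/H + j/24000 = -49448/4013 + 5182/24000 = -49448*1/4013 + 5182*(1/24000) = -49448/4013 + 2591/12000 = -582978317/48156000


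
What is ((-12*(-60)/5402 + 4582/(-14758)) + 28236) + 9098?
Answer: 744088438235/19930679 ≈ 37334.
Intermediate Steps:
((-12*(-60)/5402 + 4582/(-14758)) + 28236) + 9098 = ((720*(1/5402) + 4582*(-1/14758)) + 28236) + 9098 = ((360/2701 - 2291/7379) + 28236) + 9098 = (-3531551/19930679 + 28236) + 9098 = 562759120693/19930679 + 9098 = 744088438235/19930679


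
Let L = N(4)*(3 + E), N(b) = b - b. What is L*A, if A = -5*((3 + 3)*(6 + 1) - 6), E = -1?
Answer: 0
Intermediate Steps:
N(b) = 0
L = 0 (L = 0*(3 - 1) = 0*2 = 0)
A = -180 (A = -5*(6*7 - 6) = -5*(42 - 6) = -5*36 = -180)
L*A = 0*(-180) = 0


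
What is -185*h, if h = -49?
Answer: 9065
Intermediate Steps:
-185*h = -185*(-49) = 9065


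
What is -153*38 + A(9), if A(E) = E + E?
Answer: -5796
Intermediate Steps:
A(E) = 2*E
-153*38 + A(9) = -153*38 + 2*9 = -5814 + 18 = -5796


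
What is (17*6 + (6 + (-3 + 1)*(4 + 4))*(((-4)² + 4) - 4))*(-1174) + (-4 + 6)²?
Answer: 68096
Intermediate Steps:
(17*6 + (6 + (-3 + 1)*(4 + 4))*(((-4)² + 4) - 4))*(-1174) + (-4 + 6)² = (102 + (6 - 2*8)*((16 + 4) - 4))*(-1174) + 2² = (102 + (6 - 16)*(20 - 4))*(-1174) + 4 = (102 - 10*16)*(-1174) + 4 = (102 - 160)*(-1174) + 4 = -58*(-1174) + 4 = 68092 + 4 = 68096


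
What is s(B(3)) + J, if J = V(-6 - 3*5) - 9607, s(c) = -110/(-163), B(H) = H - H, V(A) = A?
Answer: -1569254/163 ≈ -9627.3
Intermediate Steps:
B(H) = 0
s(c) = 110/163 (s(c) = -110*(-1/163) = 110/163)
J = -9628 (J = (-6 - 3*5) - 9607 = (-6 - 15) - 9607 = -21 - 9607 = -9628)
s(B(3)) + J = 110/163 - 9628 = -1569254/163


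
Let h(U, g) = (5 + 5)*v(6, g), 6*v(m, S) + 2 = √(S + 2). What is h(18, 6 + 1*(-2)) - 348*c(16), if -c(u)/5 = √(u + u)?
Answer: -10/3 + 6960*√2 + 5*√6/3 ≈ 9843.7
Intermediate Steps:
v(m, S) = -⅓ + √(2 + S)/6 (v(m, S) = -⅓ + √(S + 2)/6 = -⅓ + √(2 + S)/6)
c(u) = -5*√2*√u (c(u) = -5*√(u + u) = -5*√2*√u)
h(U, g) = -10/3 + 5*√(2 + g)/3 (h(U, g) = (5 + 5)*(-⅓ + √(2 + g)/6) = 10*(-⅓ + √(2 + g)/6) = -10/3 + 5*√(2 + g)/3)
h(18, 6 + 1*(-2)) - 348*c(16) = (-10/3 + 5*√(2 + (6 + 1*(-2)))/3) - (-1740)*√2*√16 = (-10/3 + 5*√(2 + (6 - 2))/3) - (-1740)*√2*4 = (-10/3 + 5*√(2 + 4)/3) - (-6960)*√2 = (-10/3 + 5*√6/3) + 6960*√2 = -10/3 + 6960*√2 + 5*√6/3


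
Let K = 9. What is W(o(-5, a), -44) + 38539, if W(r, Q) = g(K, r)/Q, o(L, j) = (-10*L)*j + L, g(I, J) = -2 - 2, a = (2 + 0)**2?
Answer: 423930/11 ≈ 38539.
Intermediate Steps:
a = 4 (a = 2**2 = 4)
g(I, J) = -4
o(L, j) = L - 10*L*j (o(L, j) = -10*L*j + L = L - 10*L*j)
W(r, Q) = -4/Q
W(o(-5, a), -44) + 38539 = -4/(-44) + 38539 = -4*(-1/44) + 38539 = 1/11 + 38539 = 423930/11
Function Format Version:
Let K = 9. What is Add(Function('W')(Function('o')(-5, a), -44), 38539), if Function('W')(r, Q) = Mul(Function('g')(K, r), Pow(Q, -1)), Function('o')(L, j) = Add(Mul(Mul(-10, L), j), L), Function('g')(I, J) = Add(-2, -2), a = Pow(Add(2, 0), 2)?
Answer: Rational(423930, 11) ≈ 38539.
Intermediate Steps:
a = 4 (a = Pow(2, 2) = 4)
Function('g')(I, J) = -4
Function('o')(L, j) = Add(L, Mul(-10, L, j)) (Function('o')(L, j) = Add(Mul(-10, L, j), L) = Add(L, Mul(-10, L, j)))
Function('W')(r, Q) = Mul(-4, Pow(Q, -1))
Add(Function('W')(Function('o')(-5, a), -44), 38539) = Add(Mul(-4, Pow(-44, -1)), 38539) = Add(Mul(-4, Rational(-1, 44)), 38539) = Add(Rational(1, 11), 38539) = Rational(423930, 11)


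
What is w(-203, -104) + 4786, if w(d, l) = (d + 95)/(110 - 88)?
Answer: 52592/11 ≈ 4781.1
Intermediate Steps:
w(d, l) = 95/22 + d/22 (w(d, l) = (95 + d)/22 = (95 + d)*(1/22) = 95/22 + d/22)
w(-203, -104) + 4786 = (95/22 + (1/22)*(-203)) + 4786 = (95/22 - 203/22) + 4786 = -54/11 + 4786 = 52592/11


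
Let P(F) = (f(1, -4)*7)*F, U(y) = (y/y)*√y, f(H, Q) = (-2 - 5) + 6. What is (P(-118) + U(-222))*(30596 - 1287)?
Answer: 24209234 + 29309*I*√222 ≈ 2.4209e+7 + 4.3669e+5*I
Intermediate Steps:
f(H, Q) = -1 (f(H, Q) = -7 + 6 = -1)
U(y) = √y (U(y) = 1*√y = √y)
P(F) = -7*F (P(F) = (-1*7)*F = -7*F)
(P(-118) + U(-222))*(30596 - 1287) = (-7*(-118) + √(-222))*(30596 - 1287) = (826 + I*√222)*29309 = 24209234 + 29309*I*√222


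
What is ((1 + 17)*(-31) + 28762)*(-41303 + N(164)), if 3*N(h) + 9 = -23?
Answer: -3495631964/3 ≈ -1.1652e+9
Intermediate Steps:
N(h) = -32/3 (N(h) = -3 + (⅓)*(-23) = -3 - 23/3 = -32/3)
((1 + 17)*(-31) + 28762)*(-41303 + N(164)) = ((1 + 17)*(-31) + 28762)*(-41303 - 32/3) = (18*(-31) + 28762)*(-123941/3) = (-558 + 28762)*(-123941/3) = 28204*(-123941/3) = -3495631964/3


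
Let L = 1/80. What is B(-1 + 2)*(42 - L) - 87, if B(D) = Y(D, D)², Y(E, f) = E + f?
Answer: 1619/20 ≈ 80.950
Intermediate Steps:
L = 1/80 ≈ 0.012500
B(D) = 4*D² (B(D) = (D + D)² = (2*D)² = 4*D²)
B(-1 + 2)*(42 - L) - 87 = (4*(-1 + 2)²)*(42 - 1*1/80) - 87 = (4*1²)*(42 - 1/80) - 87 = (4*1)*(3359/80) - 87 = 4*(3359/80) - 87 = 3359/20 - 87 = 1619/20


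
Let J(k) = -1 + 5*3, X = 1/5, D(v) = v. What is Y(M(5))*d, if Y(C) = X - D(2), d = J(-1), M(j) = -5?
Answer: -126/5 ≈ -25.200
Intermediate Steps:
X = ⅕ (X = 1*(⅕) = ⅕ ≈ 0.20000)
J(k) = 14 (J(k) = -1 + 15 = 14)
d = 14
Y(C) = -9/5 (Y(C) = ⅕ - 1*2 = ⅕ - 2 = -9/5)
Y(M(5))*d = -9/5*14 = -126/5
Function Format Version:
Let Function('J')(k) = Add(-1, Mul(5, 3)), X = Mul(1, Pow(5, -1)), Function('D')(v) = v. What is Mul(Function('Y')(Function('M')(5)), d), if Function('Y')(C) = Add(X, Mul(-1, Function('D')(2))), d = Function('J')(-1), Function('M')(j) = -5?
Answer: Rational(-126, 5) ≈ -25.200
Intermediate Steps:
X = Rational(1, 5) (X = Mul(1, Rational(1, 5)) = Rational(1, 5) ≈ 0.20000)
Function('J')(k) = 14 (Function('J')(k) = Add(-1, 15) = 14)
d = 14
Function('Y')(C) = Rational(-9, 5) (Function('Y')(C) = Add(Rational(1, 5), Mul(-1, 2)) = Add(Rational(1, 5), -2) = Rational(-9, 5))
Mul(Function('Y')(Function('M')(5)), d) = Mul(Rational(-9, 5), 14) = Rational(-126, 5)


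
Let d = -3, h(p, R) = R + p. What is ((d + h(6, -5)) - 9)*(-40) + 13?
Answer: 453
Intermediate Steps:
((d + h(6, -5)) - 9)*(-40) + 13 = ((-3 + (-5 + 6)) - 9)*(-40) + 13 = ((-3 + 1) - 9)*(-40) + 13 = (-2 - 9)*(-40) + 13 = -11*(-40) + 13 = 440 + 13 = 453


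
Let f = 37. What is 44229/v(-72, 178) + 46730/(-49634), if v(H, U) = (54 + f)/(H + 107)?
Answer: 422142440/24817 ≈ 17010.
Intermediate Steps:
v(H, U) = 91/(107 + H) (v(H, U) = (54 + 37)/(H + 107) = 91/(107 + H))
44229/v(-72, 178) + 46730/(-49634) = 44229/((91/(107 - 72))) + 46730/(-49634) = 44229/((91/35)) + 46730*(-1/49634) = 44229/((91*(1/35))) - 23365/24817 = 44229/(13/5) - 23365/24817 = 44229*(5/13) - 23365/24817 = 221145/13 - 23365/24817 = 422142440/24817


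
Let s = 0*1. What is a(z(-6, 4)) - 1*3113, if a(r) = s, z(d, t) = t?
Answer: -3113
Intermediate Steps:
s = 0
a(r) = 0
a(z(-6, 4)) - 1*3113 = 0 - 1*3113 = 0 - 3113 = -3113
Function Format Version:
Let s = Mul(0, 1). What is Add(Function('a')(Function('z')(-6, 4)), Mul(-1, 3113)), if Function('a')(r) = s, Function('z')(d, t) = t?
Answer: -3113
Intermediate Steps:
s = 0
Function('a')(r) = 0
Add(Function('a')(Function('z')(-6, 4)), Mul(-1, 3113)) = Add(0, Mul(-1, 3113)) = Add(0, -3113) = -3113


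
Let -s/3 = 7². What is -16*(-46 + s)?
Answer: 3088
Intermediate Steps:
s = -147 (s = -3*7² = -3*49 = -147)
-16*(-46 + s) = -16*(-46 - 147) = -16*(-193) = 3088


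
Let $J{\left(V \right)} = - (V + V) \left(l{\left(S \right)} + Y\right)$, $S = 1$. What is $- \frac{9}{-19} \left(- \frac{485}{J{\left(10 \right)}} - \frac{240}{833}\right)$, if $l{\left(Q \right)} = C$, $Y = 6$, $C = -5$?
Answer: $\frac{718569}{63308} \approx 11.35$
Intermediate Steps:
$l{\left(Q \right)} = -5$
$J{\left(V \right)} = - 2 V$ ($J{\left(V \right)} = - (V + V) \left(-5 + 6\right) = - 2 V 1 = - 2 V$)
$- \frac{9}{-19} \left(- \frac{485}{J{\left(10 \right)}} - \frac{240}{833}\right) = - \frac{9}{-19} \left(- \frac{485}{\left(-2\right) 10} - \frac{240}{833}\right) = \left(-9\right) \left(- \frac{1}{19}\right) \left(- \frac{485}{-20} - \frac{240}{833}\right) = \frac{9 \left(\left(-485\right) \left(- \frac{1}{20}\right) - \frac{240}{833}\right)}{19} = \frac{9 \left(\frac{97}{4} - \frac{240}{833}\right)}{19} = \frac{9}{19} \cdot \frac{79841}{3332} = \frac{718569}{63308}$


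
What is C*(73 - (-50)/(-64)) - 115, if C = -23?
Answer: -56833/32 ≈ -1776.0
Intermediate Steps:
C*(73 - (-50)/(-64)) - 115 = -23*(73 - (-50)/(-64)) - 115 = -23*(73 - (-50)*(-1)/64) - 115 = -23*(73 - 1*25/32) - 115 = -23*(73 - 25/32) - 115 = -23*2311/32 - 115 = -53153/32 - 115 = -56833/32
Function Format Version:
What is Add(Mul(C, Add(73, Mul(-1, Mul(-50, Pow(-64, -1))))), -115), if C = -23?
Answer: Rational(-56833, 32) ≈ -1776.0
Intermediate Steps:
Add(Mul(C, Add(73, Mul(-1, Mul(-50, Pow(-64, -1))))), -115) = Add(Mul(-23, Add(73, Mul(-1, Mul(-50, Pow(-64, -1))))), -115) = Add(Mul(-23, Add(73, Mul(-1, Mul(-50, Rational(-1, 64))))), -115) = Add(Mul(-23, Add(73, Mul(-1, Rational(25, 32)))), -115) = Add(Mul(-23, Add(73, Rational(-25, 32))), -115) = Add(Mul(-23, Rational(2311, 32)), -115) = Add(Rational(-53153, 32), -115) = Rational(-56833, 32)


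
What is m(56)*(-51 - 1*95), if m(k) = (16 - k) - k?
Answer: 14016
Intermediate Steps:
m(k) = 16 - 2*k
m(56)*(-51 - 1*95) = (16 - 2*56)*(-51 - 1*95) = (16 - 112)*(-51 - 95) = -96*(-146) = 14016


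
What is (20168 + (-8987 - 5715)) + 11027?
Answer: 16493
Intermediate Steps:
(20168 + (-8987 - 5715)) + 11027 = (20168 - 14702) + 11027 = 5466 + 11027 = 16493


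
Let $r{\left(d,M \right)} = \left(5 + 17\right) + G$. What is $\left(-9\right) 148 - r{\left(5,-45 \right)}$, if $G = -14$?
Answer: $-1340$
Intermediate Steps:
$r{\left(d,M \right)} = 8$ ($r{\left(d,M \right)} = \left(5 + 17\right) - 14 = 22 - 14 = 8$)
$\left(-9\right) 148 - r{\left(5,-45 \right)} = \left(-9\right) 148 - 8 = -1332 - 8 = -1340$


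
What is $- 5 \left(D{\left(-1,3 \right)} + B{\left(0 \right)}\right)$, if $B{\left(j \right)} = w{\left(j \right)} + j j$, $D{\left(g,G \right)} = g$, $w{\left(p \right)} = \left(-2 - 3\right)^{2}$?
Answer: $-120$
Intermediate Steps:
$w{\left(p \right)} = 25$ ($w{\left(p \right)} = \left(-5\right)^{2} = 25$)
$B{\left(j \right)} = 25 + j^{2}$ ($B{\left(j \right)} = 25 + j j = 25 + j^{2}$)
$- 5 \left(D{\left(-1,3 \right)} + B{\left(0 \right)}\right) = - 5 \left(-1 + \left(25 + 0^{2}\right)\right) = - 5 \left(-1 + \left(25 + 0\right)\right) = - 5 \left(-1 + 25\right) = \left(-5\right) 24 = -120$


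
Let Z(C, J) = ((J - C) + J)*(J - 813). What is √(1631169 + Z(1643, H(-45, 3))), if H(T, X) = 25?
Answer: 3*√320717 ≈ 1699.0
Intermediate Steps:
Z(C, J) = (-813 + J)*(-C + 2*J) (Z(C, J) = (-C + 2*J)*(-813 + J) = (-813 + J)*(-C + 2*J))
√(1631169 + Z(1643, H(-45, 3))) = √(1631169 + (-1626*25 + 2*25² + 813*1643 - 1*1643*25)) = √(1631169 + (-40650 + 2*625 + 1335759 - 41075)) = √(1631169 + (-40650 + 1250 + 1335759 - 41075)) = √(1631169 + 1255284) = √2886453 = 3*√320717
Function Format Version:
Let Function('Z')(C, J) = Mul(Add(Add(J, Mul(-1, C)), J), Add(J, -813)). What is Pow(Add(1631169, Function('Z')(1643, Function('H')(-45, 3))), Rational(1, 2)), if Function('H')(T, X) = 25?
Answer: Mul(3, Pow(320717, Rational(1, 2))) ≈ 1699.0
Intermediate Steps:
Function('Z')(C, J) = Mul(Add(-813, J), Add(Mul(-1, C), Mul(2, J))) (Function('Z')(C, J) = Mul(Add(Mul(-1, C), Mul(2, J)), Add(-813, J)) = Mul(Add(-813, J), Add(Mul(-1, C), Mul(2, J))))
Pow(Add(1631169, Function('Z')(1643, Function('H')(-45, 3))), Rational(1, 2)) = Pow(Add(1631169, Add(Mul(-1626, 25), Mul(2, Pow(25, 2)), Mul(813, 1643), Mul(-1, 1643, 25))), Rational(1, 2)) = Pow(Add(1631169, Add(-40650, Mul(2, 625), 1335759, -41075)), Rational(1, 2)) = Pow(Add(1631169, Add(-40650, 1250, 1335759, -41075)), Rational(1, 2)) = Pow(Add(1631169, 1255284), Rational(1, 2)) = Pow(2886453, Rational(1, 2)) = Mul(3, Pow(320717, Rational(1, 2)))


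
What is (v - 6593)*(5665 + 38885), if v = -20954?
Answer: -1227218850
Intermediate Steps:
(v - 6593)*(5665 + 38885) = (-20954 - 6593)*(5665 + 38885) = -27547*44550 = -1227218850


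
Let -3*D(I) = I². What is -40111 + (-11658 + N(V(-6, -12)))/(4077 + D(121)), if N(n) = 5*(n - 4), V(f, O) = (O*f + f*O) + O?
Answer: -48317228/1205 ≈ -40097.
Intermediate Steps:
D(I) = -I²/3
V(f, O) = O + 2*O*f (V(f, O) = (O*f + O*f) + O = 2*O*f + O = O + 2*O*f)
N(n) = -20 + 5*n (N(n) = 5*(-4 + n) = -20 + 5*n)
-40111 + (-11658 + N(V(-6, -12)))/(4077 + D(121)) = -40111 + (-11658 + (-20 + 5*(-12*(1 + 2*(-6)))))/(4077 - ⅓*121²) = -40111 + (-11658 + (-20 + 5*(-12*(1 - 12))))/(4077 - ⅓*14641) = -40111 + (-11658 + (-20 + 5*(-12*(-11))))/(4077 - 14641/3) = -40111 + (-11658 + (-20 + 5*132))/(-2410/3) = -40111 + (-11658 + (-20 + 660))*(-3/2410) = -40111 + (-11658 + 640)*(-3/2410) = -40111 - 11018*(-3/2410) = -40111 + 16527/1205 = -48317228/1205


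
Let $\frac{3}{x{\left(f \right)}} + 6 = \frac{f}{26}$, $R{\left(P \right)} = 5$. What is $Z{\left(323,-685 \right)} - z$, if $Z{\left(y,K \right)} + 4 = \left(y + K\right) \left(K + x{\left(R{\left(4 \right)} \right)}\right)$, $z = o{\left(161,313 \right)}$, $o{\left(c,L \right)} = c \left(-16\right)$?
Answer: $\frac{37860078}{151} \approx 2.5073 \cdot 10^{5}$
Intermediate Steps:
$o{\left(c,L \right)} = - 16 c$
$x{\left(f \right)} = \frac{3}{-6 + \frac{f}{26}}$
$z = -2576$ ($z = \left(-16\right) 161 = -2576$)
$Z{\left(y,K \right)} = -4 + \left(- \frac{78}{151} + K\right) \left(K + y\right)$ ($Z{\left(y,K \right)} = -4 + \left(y + K\right) \left(K + \frac{78}{-156 + 5}\right) = -4 + \left(K + y\right) \left(K + \frac{78}{-151}\right) = -4 + \left(K + y\right) \left(K + 78 \left(- \frac{1}{151}\right)\right) = -4 + \left(K + y\right) \left(K - \frac{78}{151}\right) = -4 + \left(K + y\right) \left(- \frac{78}{151} + K\right) = -4 + \left(- \frac{78}{151} + K\right) \left(K + y\right)$)
$Z{\left(323,-685 \right)} - z = \left(-4 + \left(-685\right)^{2} - - \frac{53430}{151} - \frac{25194}{151} - 221255\right) - -2576 = \left(-4 + 469225 + \frac{53430}{151} - \frac{25194}{151} - 221255\right) + 2576 = \frac{37471102}{151} + 2576 = \frac{37860078}{151}$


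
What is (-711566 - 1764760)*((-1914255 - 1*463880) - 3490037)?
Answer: 14531506896072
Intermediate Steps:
(-711566 - 1764760)*((-1914255 - 1*463880) - 3490037) = -2476326*((-1914255 - 463880) - 3490037) = -2476326*(-2378135 - 3490037) = -2476326*(-5868172) = 14531506896072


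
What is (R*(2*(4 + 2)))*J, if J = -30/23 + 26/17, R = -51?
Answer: -3168/23 ≈ -137.74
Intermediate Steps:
J = 88/391 (J = -30*1/23 + 26*(1/17) = -30/23 + 26/17 = 88/391 ≈ 0.22506)
(R*(2*(4 + 2)))*J = -102*(4 + 2)*(88/391) = -102*6*(88/391) = -51*12*(88/391) = -612*88/391 = -3168/23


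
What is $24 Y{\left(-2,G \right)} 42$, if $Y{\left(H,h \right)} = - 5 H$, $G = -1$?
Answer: $10080$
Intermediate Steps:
$24 Y{\left(-2,G \right)} 42 = 24 \left(\left(-5\right) \left(-2\right)\right) 42 = 24 \cdot 10 \cdot 42 = 240 \cdot 42 = 10080$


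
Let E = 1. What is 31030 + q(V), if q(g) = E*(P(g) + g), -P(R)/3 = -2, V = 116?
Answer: 31152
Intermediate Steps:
P(R) = 6 (P(R) = -3*(-2) = 6)
q(g) = 6 + g (q(g) = 1*(6 + g) = 6 + g)
31030 + q(V) = 31030 + (6 + 116) = 31030 + 122 = 31152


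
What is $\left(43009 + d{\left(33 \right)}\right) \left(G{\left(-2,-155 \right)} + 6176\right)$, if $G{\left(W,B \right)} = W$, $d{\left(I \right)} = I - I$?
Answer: $265537566$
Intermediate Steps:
$d{\left(I \right)} = 0$
$\left(43009 + d{\left(33 \right)}\right) \left(G{\left(-2,-155 \right)} + 6176\right) = \left(43009 + 0\right) \left(-2 + 6176\right) = 43009 \cdot 6174 = 265537566$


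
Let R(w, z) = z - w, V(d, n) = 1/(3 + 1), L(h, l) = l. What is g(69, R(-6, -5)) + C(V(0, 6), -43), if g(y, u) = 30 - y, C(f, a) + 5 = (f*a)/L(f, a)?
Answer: -175/4 ≈ -43.750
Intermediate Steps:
V(d, n) = ¼ (V(d, n) = 1/4 = ¼)
C(f, a) = -5 + f (C(f, a) = -5 + (f*a)/a = -5 + (a*f)/a = -5 + f)
g(69, R(-6, -5)) + C(V(0, 6), -43) = (30 - 1*69) + (-5 + ¼) = (30 - 69) - 19/4 = -39 - 19/4 = -175/4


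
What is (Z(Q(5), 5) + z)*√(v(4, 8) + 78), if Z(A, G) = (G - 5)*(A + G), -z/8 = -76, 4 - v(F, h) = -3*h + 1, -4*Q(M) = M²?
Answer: 608*√105 ≈ 6230.1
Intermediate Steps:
Q(M) = -M²/4
v(F, h) = 3 + 3*h (v(F, h) = 4 - (-3*h + 1) = 4 - (1 - 3*h) = 4 + (-1 + 3*h) = 3 + 3*h)
z = 608 (z = -8*(-76) = 608)
Z(A, G) = (-5 + G)*(A + G)
(Z(Q(5), 5) + z)*√(v(4, 8) + 78) = ((5² - (-5)*5²/4 - 5*5 - ¼*5²*5) + 608)*√((3 + 3*8) + 78) = ((25 - (-5)*25/4 - 25 - ¼*25*5) + 608)*√((3 + 24) + 78) = ((25 - 5*(-25/4) - 25 - 25/4*5) + 608)*√(27 + 78) = ((25 + 125/4 - 25 - 125/4) + 608)*√105 = (0 + 608)*√105 = 608*√105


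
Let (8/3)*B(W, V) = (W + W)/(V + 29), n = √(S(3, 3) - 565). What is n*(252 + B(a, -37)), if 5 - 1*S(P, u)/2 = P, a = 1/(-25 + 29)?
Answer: 32253*I*√561/128 ≈ 5968.2*I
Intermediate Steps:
a = ¼ (a = 1/4 = ¼ ≈ 0.25000)
S(P, u) = 10 - 2*P
n = I*√561 (n = √((10 - 2*3) - 565) = √((10 - 6) - 565) = √(4 - 565) = √(-561) = I*√561 ≈ 23.685*I)
B(W, V) = 3*W/(4*(29 + V)) (B(W, V) = 3*((W + W)/(V + 29))/8 = 3*((2*W)/(29 + V))/8 = 3*(2*W/(29 + V))/8 = 3*W/(4*(29 + V)))
n*(252 + B(a, -37)) = (I*√561)*(252 + (¾)*(¼)/(29 - 37)) = (I*√561)*(252 + (¾)*(¼)/(-8)) = (I*√561)*(252 + (¾)*(¼)*(-⅛)) = (I*√561)*(252 - 3/128) = (I*√561)*(32253/128) = 32253*I*√561/128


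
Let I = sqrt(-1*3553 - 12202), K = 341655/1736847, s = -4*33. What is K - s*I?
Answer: 113885/578949 + 132*I*sqrt(15755) ≈ 0.19671 + 16569.0*I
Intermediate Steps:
s = -132
K = 113885/578949 (K = 341655*(1/1736847) = 113885/578949 ≈ 0.19671)
I = I*sqrt(15755) (I = sqrt(-3553 - 12202) = sqrt(-15755) = I*sqrt(15755) ≈ 125.52*I)
K - s*I = 113885/578949 - (-132)*I*sqrt(15755) = 113885/578949 + 132*I*sqrt(15755)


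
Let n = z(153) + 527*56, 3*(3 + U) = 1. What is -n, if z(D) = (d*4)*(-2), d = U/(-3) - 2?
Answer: -265688/9 ≈ -29521.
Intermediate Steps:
U = -8/3 (U = -3 + (⅓)*1 = -3 + ⅓ = -8/3 ≈ -2.6667)
d = -10/9 (d = -8/3/(-3) - 2 = -8/3*(-⅓) - 2 = 8/9 - 2 = -10/9 ≈ -1.1111)
z(D) = 80/9 (z(D) = -10/9*4*(-2) = -40/9*(-2) = 80/9)
n = 265688/9 (n = 80/9 + 527*56 = 80/9 + 29512 = 265688/9 ≈ 29521.)
-n = -1*265688/9 = -265688/9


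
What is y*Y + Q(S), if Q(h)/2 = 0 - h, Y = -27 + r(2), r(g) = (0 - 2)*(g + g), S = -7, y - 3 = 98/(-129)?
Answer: -8309/129 ≈ -64.411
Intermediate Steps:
y = 289/129 (y = 3 + 98/(-129) = 3 + 98*(-1/129) = 3 - 98/129 = 289/129 ≈ 2.2403)
r(g) = -4*g
Y = -35 (Y = -27 - 4*2 = -27 - 8 = -35)
Q(h) = -2*h (Q(h) = 2*(0 - h) = 2*(-h) = -2*h)
y*Y + Q(S) = (289/129)*(-35) - 2*(-7) = -10115/129 + 14 = -8309/129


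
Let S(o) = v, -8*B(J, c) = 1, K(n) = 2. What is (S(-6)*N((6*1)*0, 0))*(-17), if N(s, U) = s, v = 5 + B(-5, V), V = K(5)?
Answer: 0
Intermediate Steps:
V = 2
B(J, c) = -⅛ (B(J, c) = -⅛*1 = -⅛)
v = 39/8 (v = 5 - ⅛ = 39/8 ≈ 4.8750)
S(o) = 39/8
(S(-6)*N((6*1)*0, 0))*(-17) = (39*((6*1)*0)/8)*(-17) = (39*(6*0)/8)*(-17) = ((39/8)*0)*(-17) = 0*(-17) = 0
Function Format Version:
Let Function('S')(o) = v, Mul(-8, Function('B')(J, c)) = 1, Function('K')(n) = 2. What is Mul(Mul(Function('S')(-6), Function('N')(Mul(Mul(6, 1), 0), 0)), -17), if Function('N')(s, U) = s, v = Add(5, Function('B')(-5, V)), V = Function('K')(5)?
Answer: 0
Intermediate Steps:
V = 2
Function('B')(J, c) = Rational(-1, 8) (Function('B')(J, c) = Mul(Rational(-1, 8), 1) = Rational(-1, 8))
v = Rational(39, 8) (v = Add(5, Rational(-1, 8)) = Rational(39, 8) ≈ 4.8750)
Function('S')(o) = Rational(39, 8)
Mul(Mul(Function('S')(-6), Function('N')(Mul(Mul(6, 1), 0), 0)), -17) = Mul(Mul(Rational(39, 8), Mul(Mul(6, 1), 0)), -17) = Mul(Mul(Rational(39, 8), Mul(6, 0)), -17) = Mul(Mul(Rational(39, 8), 0), -17) = Mul(0, -17) = 0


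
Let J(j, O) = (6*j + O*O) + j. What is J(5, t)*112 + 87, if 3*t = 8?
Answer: 43231/9 ≈ 4803.4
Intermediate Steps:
t = 8/3 (t = (⅓)*8 = 8/3 ≈ 2.6667)
J(j, O) = O² + 7*j (J(j, O) = (6*j + O²) + j = (O² + 6*j) + j = O² + 7*j)
J(5, t)*112 + 87 = ((8/3)² + 7*5)*112 + 87 = (64/9 + 35)*112 + 87 = (379/9)*112 + 87 = 42448/9 + 87 = 43231/9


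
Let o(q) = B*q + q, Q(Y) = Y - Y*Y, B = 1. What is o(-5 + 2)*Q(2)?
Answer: 12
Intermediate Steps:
Q(Y) = Y - Y²
o(q) = 2*q (o(q) = 1*q + q = q + q = 2*q)
o(-5 + 2)*Q(2) = (2*(-5 + 2))*(2*(1 - 1*2)) = (2*(-3))*(2*(1 - 2)) = -12*(-1) = -6*(-2) = 12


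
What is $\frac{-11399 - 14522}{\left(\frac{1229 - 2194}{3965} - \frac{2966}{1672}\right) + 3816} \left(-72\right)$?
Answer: $\frac{412422602592}{842824067} \approx 489.33$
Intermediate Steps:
$\frac{-11399 - 14522}{\left(\frac{1229 - 2194}{3965} - \frac{2966}{1672}\right) + 3816} \left(-72\right) = - \frac{25921}{\left(\left(1229 - 2194\right) \frac{1}{3965} - \frac{1483}{836}\right) + 3816} \left(-72\right) = - \frac{25921}{\left(\left(-965\right) \frac{1}{3965} - \frac{1483}{836}\right) + 3816} \left(-72\right) = - \frac{25921}{\left(- \frac{193}{793} - \frac{1483}{836}\right) + 3816} \left(-72\right) = - \frac{25921}{- \frac{1337367}{662948} + 3816} \left(-72\right) = - \frac{25921}{\frac{2528472201}{662948}} \left(-72\right) = \left(-25921\right) \frac{662948}{2528472201} \left(-72\right) = \left(- \frac{17184275108}{2528472201}\right) \left(-72\right) = \frac{412422602592}{842824067}$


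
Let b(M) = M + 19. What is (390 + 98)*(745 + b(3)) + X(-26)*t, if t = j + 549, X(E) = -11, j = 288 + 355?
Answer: 361184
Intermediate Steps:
j = 643
b(M) = 19 + M
t = 1192 (t = 643 + 549 = 1192)
(390 + 98)*(745 + b(3)) + X(-26)*t = (390 + 98)*(745 + (19 + 3)) - 11*1192 = 488*(745 + 22) - 13112 = 488*767 - 13112 = 374296 - 13112 = 361184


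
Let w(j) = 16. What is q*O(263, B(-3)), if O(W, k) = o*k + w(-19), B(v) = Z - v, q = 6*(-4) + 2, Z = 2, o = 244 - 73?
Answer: -19162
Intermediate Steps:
o = 171
q = -22 (q = -24 + 2 = -22)
B(v) = 2 - v
O(W, k) = 16 + 171*k (O(W, k) = 171*k + 16 = 16 + 171*k)
q*O(263, B(-3)) = -22*(16 + 171*(2 - 1*(-3))) = -22*(16 + 171*(2 + 3)) = -22*(16 + 171*5) = -22*(16 + 855) = -22*871 = -19162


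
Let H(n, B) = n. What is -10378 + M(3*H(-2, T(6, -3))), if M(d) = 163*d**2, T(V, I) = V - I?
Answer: -4510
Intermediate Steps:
-10378 + M(3*H(-2, T(6, -3))) = -10378 + 163*(3*(-2))**2 = -10378 + 163*(-6)**2 = -10378 + 163*36 = -10378 + 5868 = -4510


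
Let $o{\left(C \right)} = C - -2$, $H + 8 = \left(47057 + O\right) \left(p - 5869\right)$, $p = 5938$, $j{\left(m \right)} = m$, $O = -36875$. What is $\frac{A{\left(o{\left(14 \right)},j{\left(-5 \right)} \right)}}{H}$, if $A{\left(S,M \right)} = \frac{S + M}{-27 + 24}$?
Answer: $- \frac{11}{2107650} \approx -5.2191 \cdot 10^{-6}$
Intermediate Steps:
$H = 702550$ ($H = -8 + \left(47057 - 36875\right) \left(5938 - 5869\right) = -8 + 10182 \cdot 69 = -8 + 702558 = 702550$)
$o{\left(C \right)} = 2 + C$ ($o{\left(C \right)} = C + 2 = 2 + C$)
$A{\left(S,M \right)} = - \frac{M}{3} - \frac{S}{3}$ ($A{\left(S,M \right)} = \frac{M + S}{-3} = \left(M + S\right) \left(- \frac{1}{3}\right) = - \frac{M}{3} - \frac{S}{3}$)
$\frac{A{\left(o{\left(14 \right)},j{\left(-5 \right)} \right)}}{H} = \frac{\left(- \frac{1}{3}\right) \left(-5\right) - \frac{2 + 14}{3}}{702550} = \left(\frac{5}{3} - \frac{16}{3}\right) \frac{1}{702550} = \left(- \frac{11}{3}\right) \frac{1}{702550} = - \frac{11}{2107650}$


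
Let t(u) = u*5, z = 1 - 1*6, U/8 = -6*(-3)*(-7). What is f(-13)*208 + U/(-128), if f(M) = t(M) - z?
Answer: -99777/8 ≈ -12472.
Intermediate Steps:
U = -1008 (U = 8*(-6*(-3)*(-7)) = 8*(18*(-7)) = 8*(-126) = -1008)
z = -5 (z = 1 - 6 = -5)
t(u) = 5*u
f(M) = 5 + 5*M (f(M) = 5*M - 1*(-5) = 5*M + 5 = 5 + 5*M)
f(-13)*208 + U/(-128) = (5 + 5*(-13))*208 - 1008/(-128) = (5 - 65)*208 - 1008*(-1/128) = -60*208 + 63/8 = -12480 + 63/8 = -99777/8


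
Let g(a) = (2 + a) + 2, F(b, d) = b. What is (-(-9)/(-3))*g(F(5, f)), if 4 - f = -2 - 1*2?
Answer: -27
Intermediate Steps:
f = 8 (f = 4 - (-2 - 1*2) = 4 - (-2 - 2) = 4 - 1*(-4) = 4 + 4 = 8)
g(a) = 4 + a
(-(-9)/(-3))*g(F(5, f)) = (-(-9)/(-3))*(4 + 5) = -(-9)*(-1)/3*9 = -1*3*9 = -3*9 = -27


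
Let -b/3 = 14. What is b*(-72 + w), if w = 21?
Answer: 2142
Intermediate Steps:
b = -42 (b = -3*14 = -42)
b*(-72 + w) = -42*(-72 + 21) = -42*(-51) = 2142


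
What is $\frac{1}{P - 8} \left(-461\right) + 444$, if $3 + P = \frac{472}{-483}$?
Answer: $\frac{2791203}{5785} \approx 482.49$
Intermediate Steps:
$P = - \frac{1921}{483}$ ($P = -3 + \frac{472}{-483} = -3 + 472 \left(- \frac{1}{483}\right) = -3 - \frac{472}{483} = - \frac{1921}{483} \approx -3.9772$)
$\frac{1}{P - 8} \left(-461\right) + 444 = \frac{1}{- \frac{1921}{483} - 8} \left(-461\right) + 444 = \frac{1}{- \frac{5785}{483}} \left(-461\right) + 444 = \left(- \frac{483}{5785}\right) \left(-461\right) + 444 = \frac{222663}{5785} + 444 = \frac{2791203}{5785}$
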